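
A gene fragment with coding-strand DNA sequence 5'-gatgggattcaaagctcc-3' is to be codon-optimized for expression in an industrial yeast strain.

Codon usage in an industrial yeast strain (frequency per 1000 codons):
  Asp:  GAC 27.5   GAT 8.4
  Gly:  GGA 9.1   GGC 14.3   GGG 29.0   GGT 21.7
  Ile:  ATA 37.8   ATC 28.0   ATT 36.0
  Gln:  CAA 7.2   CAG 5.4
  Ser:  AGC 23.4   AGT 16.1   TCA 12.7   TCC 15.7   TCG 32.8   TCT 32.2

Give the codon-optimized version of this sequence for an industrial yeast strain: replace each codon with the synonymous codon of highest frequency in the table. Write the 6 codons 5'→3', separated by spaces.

Codon 1 (Asp): best is GAC at 27.5.
Codon 2 (Gly): best is GGG at 29.0.
Codon 3 (Ile): best is ATA at 37.8.
Codon 4 (Gln): best is CAA at 7.2.
Codon 5 (Ser): best is TCG at 32.8.
Codon 6 (Ser): best is TCG at 32.8.

GAC GGG ATA CAA TCG TCG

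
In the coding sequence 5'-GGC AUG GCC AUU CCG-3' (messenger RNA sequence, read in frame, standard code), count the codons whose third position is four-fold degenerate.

3

Codon 1 GGC (Gly): third position 4-fold.
Codon 2 AUG (Met): third position 1-fold.
Codon 3 GCC (Ala): third position 4-fold.
Codon 4 AUU (Ile): third position 3-fold.
Codon 5 CCG (Pro): third position 4-fold.
Four-fold degenerate third positions: 3.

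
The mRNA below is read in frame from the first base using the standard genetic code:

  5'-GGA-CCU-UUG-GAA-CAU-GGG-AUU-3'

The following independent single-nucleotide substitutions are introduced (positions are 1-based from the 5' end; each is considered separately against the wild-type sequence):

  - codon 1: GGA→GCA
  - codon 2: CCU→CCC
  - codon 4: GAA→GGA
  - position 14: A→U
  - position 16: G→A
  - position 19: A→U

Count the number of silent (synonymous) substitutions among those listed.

Codon 1: GGA (Gly) → GCA (Ala) — missense.
Codon 2: CCU (Pro) → CCC (Pro) — synonymous.
Codon 4: GAA (Glu) → GGA (Gly) — missense.
Codon 5: CAU (His) → CUU (Leu) — missense.
Codon 6: GGG (Gly) → AGG (Arg) — missense.
Codon 7: AUU (Ile) → UUU (Phe) — missense.
Synonymous: 1 of 6.

1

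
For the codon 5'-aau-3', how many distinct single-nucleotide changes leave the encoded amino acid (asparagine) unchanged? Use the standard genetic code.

1

Position 1: none → 0 synonymous.
Position 2: none → 0 synonymous.
Position 3: AAC → 1 synonymous.
Total: 0 + 0 + 1 = 1.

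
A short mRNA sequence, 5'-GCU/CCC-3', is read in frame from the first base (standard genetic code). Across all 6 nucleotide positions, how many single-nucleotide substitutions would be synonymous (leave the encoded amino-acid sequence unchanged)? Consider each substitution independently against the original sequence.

6

Codon 1 (GCU, Ala): 3 synonymous substitutions.
Codon 2 (CCC, Pro): 3 synonymous substitutions.
Total: 3 + 3 = 6.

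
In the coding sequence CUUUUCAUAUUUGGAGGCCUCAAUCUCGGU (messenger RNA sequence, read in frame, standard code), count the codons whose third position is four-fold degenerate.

Codon 1 CUU (Leu): third position 4-fold.
Codon 2 UUC (Phe): third position 2-fold.
Codon 3 AUA (Ile): third position 3-fold.
Codon 4 UUU (Phe): third position 2-fold.
Codon 5 GGA (Gly): third position 4-fold.
Codon 6 GGC (Gly): third position 4-fold.
Codon 7 CUC (Leu): third position 4-fold.
Codon 8 AAU (Asn): third position 2-fold.
Codon 9 CUC (Leu): third position 4-fold.
Codon 10 GGU (Gly): third position 4-fold.
Four-fold degenerate third positions: 6.

6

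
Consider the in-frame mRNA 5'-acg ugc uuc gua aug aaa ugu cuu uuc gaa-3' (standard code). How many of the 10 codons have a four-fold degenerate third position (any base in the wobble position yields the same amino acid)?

3

Codon 1 ACG (Thr): third position 4-fold.
Codon 2 UGC (Cys): third position 2-fold.
Codon 3 UUC (Phe): third position 2-fold.
Codon 4 GUA (Val): third position 4-fold.
Codon 5 AUG (Met): third position 1-fold.
Codon 6 AAA (Lys): third position 2-fold.
Codon 7 UGU (Cys): third position 2-fold.
Codon 8 CUU (Leu): third position 4-fold.
Codon 9 UUC (Phe): third position 2-fold.
Codon 10 GAA (Glu): third position 2-fold.
Four-fold degenerate third positions: 3.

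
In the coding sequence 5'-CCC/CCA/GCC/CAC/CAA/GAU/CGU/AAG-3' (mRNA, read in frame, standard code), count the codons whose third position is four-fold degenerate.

4

Codon 1 CCC (Pro): third position 4-fold.
Codon 2 CCA (Pro): third position 4-fold.
Codon 3 GCC (Ala): third position 4-fold.
Codon 4 CAC (His): third position 2-fold.
Codon 5 CAA (Gln): third position 2-fold.
Codon 6 GAU (Asp): third position 2-fold.
Codon 7 CGU (Arg): third position 4-fold.
Codon 8 AAG (Lys): third position 2-fold.
Four-fold degenerate third positions: 4.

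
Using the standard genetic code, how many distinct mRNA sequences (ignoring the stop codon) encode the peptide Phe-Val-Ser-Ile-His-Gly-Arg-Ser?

41472

Phe: 2 codons.
Val: 4 codons.
Ser: 6 codons.
Ile: 3 codons.
His: 2 codons.
Gly: 4 codons.
Arg: 6 codons.
Ser: 6 codons.
2 × 4 × 6 × 3 × 2 × 4 × 6 × 6 = 41472.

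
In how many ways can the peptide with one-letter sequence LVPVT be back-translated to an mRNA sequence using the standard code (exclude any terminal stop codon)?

Leu: 6 codons.
Val: 4 codons.
Pro: 4 codons.
Val: 4 codons.
Thr: 4 codons.
6 × 4 × 4 × 4 × 4 = 1536.

1536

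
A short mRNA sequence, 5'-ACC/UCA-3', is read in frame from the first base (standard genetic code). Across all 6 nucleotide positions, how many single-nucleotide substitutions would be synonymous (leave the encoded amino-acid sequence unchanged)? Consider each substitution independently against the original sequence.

Codon 1 (ACC, Thr): 3 synonymous substitutions.
Codon 2 (UCA, Ser): 3 synonymous substitutions.
Total: 3 + 3 = 6.

6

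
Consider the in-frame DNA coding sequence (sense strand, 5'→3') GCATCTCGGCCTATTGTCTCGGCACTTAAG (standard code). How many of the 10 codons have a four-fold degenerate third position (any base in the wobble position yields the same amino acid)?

8

Codon 1 GCA (Ala): third position 4-fold.
Codon 2 TCT (Ser): third position 4-fold.
Codon 3 CGG (Arg): third position 4-fold.
Codon 4 CCT (Pro): third position 4-fold.
Codon 5 ATT (Ile): third position 3-fold.
Codon 6 GTC (Val): third position 4-fold.
Codon 7 TCG (Ser): third position 4-fold.
Codon 8 GCA (Ala): third position 4-fold.
Codon 9 CTT (Leu): third position 4-fold.
Codon 10 AAG (Lys): third position 2-fold.
Four-fold degenerate third positions: 8.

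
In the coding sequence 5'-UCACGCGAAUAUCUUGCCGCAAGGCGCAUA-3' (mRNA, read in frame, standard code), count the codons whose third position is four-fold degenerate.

Codon 1 UCA (Ser): third position 4-fold.
Codon 2 CGC (Arg): third position 4-fold.
Codon 3 GAA (Glu): third position 2-fold.
Codon 4 UAU (Tyr): third position 2-fold.
Codon 5 CUU (Leu): third position 4-fold.
Codon 6 GCC (Ala): third position 4-fold.
Codon 7 GCA (Ala): third position 4-fold.
Codon 8 AGG (Arg): third position 2-fold.
Codon 9 CGC (Arg): third position 4-fold.
Codon 10 AUA (Ile): third position 3-fold.
Four-fold degenerate third positions: 6.

6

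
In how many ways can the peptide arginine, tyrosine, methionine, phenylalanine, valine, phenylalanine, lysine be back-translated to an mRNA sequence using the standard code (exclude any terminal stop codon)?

384

Arg: 6 codons.
Tyr: 2 codons.
Met: 1 codon.
Phe: 2 codons.
Val: 4 codons.
Phe: 2 codons.
Lys: 2 codons.
6 × 2 × 1 × 2 × 4 × 2 × 2 = 384.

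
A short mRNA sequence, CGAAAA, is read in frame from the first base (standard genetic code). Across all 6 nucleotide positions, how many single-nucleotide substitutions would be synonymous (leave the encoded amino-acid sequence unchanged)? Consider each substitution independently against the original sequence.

5

Codon 1 (CGA, Arg): 4 synonymous substitutions.
Codon 2 (AAA, Lys): 1 synonymous substitution.
Total: 4 + 1 = 5.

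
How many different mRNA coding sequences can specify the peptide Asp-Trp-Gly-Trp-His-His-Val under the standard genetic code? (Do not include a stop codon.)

128

Asp: 2 codons.
Trp: 1 codon.
Gly: 4 codons.
Trp: 1 codon.
His: 2 codons.
His: 2 codons.
Val: 4 codons.
2 × 1 × 4 × 1 × 2 × 2 × 4 = 128.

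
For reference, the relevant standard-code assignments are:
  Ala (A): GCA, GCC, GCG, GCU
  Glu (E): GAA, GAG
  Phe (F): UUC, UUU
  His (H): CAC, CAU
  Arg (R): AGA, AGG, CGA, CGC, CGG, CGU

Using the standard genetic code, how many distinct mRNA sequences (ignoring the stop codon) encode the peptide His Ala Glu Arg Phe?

192

His: 2 codons.
Ala: 4 codons.
Glu: 2 codons.
Arg: 6 codons.
Phe: 2 codons.
2 × 4 × 2 × 6 × 2 = 192.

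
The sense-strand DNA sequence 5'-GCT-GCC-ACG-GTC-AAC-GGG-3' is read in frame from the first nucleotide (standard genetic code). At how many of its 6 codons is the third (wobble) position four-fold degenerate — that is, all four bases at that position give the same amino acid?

Codon 1 GCT (Ala): third position 4-fold.
Codon 2 GCC (Ala): third position 4-fold.
Codon 3 ACG (Thr): third position 4-fold.
Codon 4 GTC (Val): third position 4-fold.
Codon 5 AAC (Asn): third position 2-fold.
Codon 6 GGG (Gly): third position 4-fold.
Four-fold degenerate third positions: 5.

5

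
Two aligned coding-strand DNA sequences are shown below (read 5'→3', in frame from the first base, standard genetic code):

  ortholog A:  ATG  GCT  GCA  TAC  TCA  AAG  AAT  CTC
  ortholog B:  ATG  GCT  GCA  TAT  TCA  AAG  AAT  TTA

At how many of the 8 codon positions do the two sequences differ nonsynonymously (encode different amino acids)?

0

Codon 1: ATG Met / ATG Met — identical.
Codon 2: GCT Ala / GCT Ala — identical.
Codon 3: GCA Ala / GCA Ala — identical.
Codon 4: TAC Tyr / TAT Tyr — synonymous.
Codon 5: TCA Ser / TCA Ser — identical.
Codon 6: AAG Lys / AAG Lys — identical.
Codon 7: AAT Asn / AAT Asn — identical.
Codon 8: CTC Leu / TTA Leu — synonymous.
Nonsynonymous differences: 0.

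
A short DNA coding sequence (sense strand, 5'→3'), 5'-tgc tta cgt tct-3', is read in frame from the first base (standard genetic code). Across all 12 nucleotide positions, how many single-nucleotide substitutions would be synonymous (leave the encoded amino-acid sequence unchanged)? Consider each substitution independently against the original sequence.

9

Codon 1 (TGC, Cys): 1 synonymous substitution.
Codon 2 (TTA, Leu): 2 synonymous substitutions.
Codon 3 (CGT, Arg): 3 synonymous substitutions.
Codon 4 (TCT, Ser): 3 synonymous substitutions.
Total: 1 + 2 + 3 + 3 = 9.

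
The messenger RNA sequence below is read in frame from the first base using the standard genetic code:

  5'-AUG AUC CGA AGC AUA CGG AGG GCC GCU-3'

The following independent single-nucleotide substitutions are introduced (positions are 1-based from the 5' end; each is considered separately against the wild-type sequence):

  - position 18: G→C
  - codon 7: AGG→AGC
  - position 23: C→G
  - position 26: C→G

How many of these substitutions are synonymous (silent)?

Codon 6: CGG (Arg) → CGC (Arg) — synonymous.
Codon 7: AGG (Arg) → AGC (Ser) — missense.
Codon 8: GCC (Ala) → GGC (Gly) — missense.
Codon 9: GCU (Ala) → GGU (Gly) — missense.
Synonymous: 1 of 4.

1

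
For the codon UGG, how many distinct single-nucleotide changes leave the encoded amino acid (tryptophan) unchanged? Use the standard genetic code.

0

Position 1: none → 0 synonymous.
Position 2: none → 0 synonymous.
Position 3: none → 0 synonymous.
Total: 0 + 0 + 0 = 0.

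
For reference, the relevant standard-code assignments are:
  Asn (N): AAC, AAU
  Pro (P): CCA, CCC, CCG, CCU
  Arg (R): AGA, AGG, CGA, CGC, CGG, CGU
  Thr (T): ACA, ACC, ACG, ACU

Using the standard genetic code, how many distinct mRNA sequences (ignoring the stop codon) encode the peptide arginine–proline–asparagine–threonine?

Arg: 6 codons.
Pro: 4 codons.
Asn: 2 codons.
Thr: 4 codons.
6 × 4 × 2 × 4 = 192.

192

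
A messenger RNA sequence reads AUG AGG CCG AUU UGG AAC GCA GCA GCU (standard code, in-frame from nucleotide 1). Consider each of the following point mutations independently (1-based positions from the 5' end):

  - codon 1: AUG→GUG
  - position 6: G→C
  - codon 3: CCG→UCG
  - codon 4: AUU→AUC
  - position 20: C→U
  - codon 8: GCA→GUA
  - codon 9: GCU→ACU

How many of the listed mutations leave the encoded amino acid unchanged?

Codon 1: AUG (Met) → GUG (Val) — missense.
Codon 2: AGG (Arg) → AGC (Ser) — missense.
Codon 3: CCG (Pro) → UCG (Ser) — missense.
Codon 4: AUU (Ile) → AUC (Ile) — synonymous.
Codon 7: GCA (Ala) → GUA (Val) — missense.
Codon 8: GCA (Ala) → GUA (Val) — missense.
Codon 9: GCU (Ala) → ACU (Thr) — missense.
Synonymous: 1 of 7.

1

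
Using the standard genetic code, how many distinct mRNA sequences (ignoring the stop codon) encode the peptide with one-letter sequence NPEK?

32

Asn: 2 codons.
Pro: 4 codons.
Glu: 2 codons.
Lys: 2 codons.
2 × 4 × 2 × 2 = 32.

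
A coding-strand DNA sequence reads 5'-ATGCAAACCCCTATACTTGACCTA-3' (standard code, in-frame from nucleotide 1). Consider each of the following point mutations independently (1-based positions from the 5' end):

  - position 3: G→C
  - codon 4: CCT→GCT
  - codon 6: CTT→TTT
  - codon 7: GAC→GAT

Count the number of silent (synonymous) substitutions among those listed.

1

Codon 1: ATG (Met) → ATC (Ile) — missense.
Codon 4: CCT (Pro) → GCT (Ala) — missense.
Codon 6: CTT (Leu) → TTT (Phe) — missense.
Codon 7: GAC (Asp) → GAT (Asp) — synonymous.
Synonymous: 1 of 4.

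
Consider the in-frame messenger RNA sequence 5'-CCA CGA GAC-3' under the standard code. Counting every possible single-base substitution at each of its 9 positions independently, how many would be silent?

8

Codon 1 (CCA, Pro): 3 synonymous substitutions.
Codon 2 (CGA, Arg): 4 synonymous substitutions.
Codon 3 (GAC, Asp): 1 synonymous substitution.
Total: 3 + 4 + 1 = 8.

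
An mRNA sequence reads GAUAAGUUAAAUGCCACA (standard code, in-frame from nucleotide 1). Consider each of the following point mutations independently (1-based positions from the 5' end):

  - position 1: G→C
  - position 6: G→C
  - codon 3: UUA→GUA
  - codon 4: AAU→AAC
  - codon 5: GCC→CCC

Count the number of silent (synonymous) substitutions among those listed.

Codon 1: GAU (Asp) → CAU (His) — missense.
Codon 2: AAG (Lys) → AAC (Asn) — missense.
Codon 3: UUA (Leu) → GUA (Val) — missense.
Codon 4: AAU (Asn) → AAC (Asn) — synonymous.
Codon 5: GCC (Ala) → CCC (Pro) — missense.
Synonymous: 1 of 5.

1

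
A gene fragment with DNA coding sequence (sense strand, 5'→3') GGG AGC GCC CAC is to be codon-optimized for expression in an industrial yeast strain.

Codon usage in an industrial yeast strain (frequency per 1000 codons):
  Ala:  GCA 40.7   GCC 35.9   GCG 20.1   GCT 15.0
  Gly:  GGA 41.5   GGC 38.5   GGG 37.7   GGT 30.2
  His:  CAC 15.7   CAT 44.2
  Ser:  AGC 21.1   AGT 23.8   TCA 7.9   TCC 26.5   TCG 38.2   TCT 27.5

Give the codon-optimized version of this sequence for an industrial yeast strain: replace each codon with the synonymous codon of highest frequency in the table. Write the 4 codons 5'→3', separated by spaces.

GGA TCG GCA CAT

Codon 1 (Gly): best is GGA at 41.5.
Codon 2 (Ser): best is TCG at 38.2.
Codon 3 (Ala): best is GCA at 40.7.
Codon 4 (His): best is CAT at 44.2.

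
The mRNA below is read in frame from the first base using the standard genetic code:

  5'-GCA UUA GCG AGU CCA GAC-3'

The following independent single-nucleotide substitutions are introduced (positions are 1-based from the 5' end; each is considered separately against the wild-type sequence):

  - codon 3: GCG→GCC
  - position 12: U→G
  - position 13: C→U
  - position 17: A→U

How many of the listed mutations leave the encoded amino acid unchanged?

Codon 3: GCG (Ala) → GCC (Ala) — synonymous.
Codon 4: AGU (Ser) → AGG (Arg) — missense.
Codon 5: CCA (Pro) → UCA (Ser) — missense.
Codon 6: GAC (Asp) → GUC (Val) — missense.
Synonymous: 1 of 4.

1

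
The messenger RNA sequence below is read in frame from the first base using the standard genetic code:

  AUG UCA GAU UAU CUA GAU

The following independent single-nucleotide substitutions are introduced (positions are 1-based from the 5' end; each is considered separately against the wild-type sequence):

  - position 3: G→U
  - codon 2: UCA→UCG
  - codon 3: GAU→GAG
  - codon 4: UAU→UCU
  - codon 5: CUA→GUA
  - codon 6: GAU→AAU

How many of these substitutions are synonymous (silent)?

Codon 1: AUG (Met) → AUU (Ile) — missense.
Codon 2: UCA (Ser) → UCG (Ser) — synonymous.
Codon 3: GAU (Asp) → GAG (Glu) — missense.
Codon 4: UAU (Tyr) → UCU (Ser) — missense.
Codon 5: CUA (Leu) → GUA (Val) — missense.
Codon 6: GAU (Asp) → AAU (Asn) — missense.
Synonymous: 1 of 6.

1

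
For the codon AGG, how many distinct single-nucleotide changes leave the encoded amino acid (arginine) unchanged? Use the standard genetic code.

2

Position 1: CGG → 1 synonymous.
Position 2: none → 0 synonymous.
Position 3: AGA → 1 synonymous.
Total: 1 + 0 + 1 = 2.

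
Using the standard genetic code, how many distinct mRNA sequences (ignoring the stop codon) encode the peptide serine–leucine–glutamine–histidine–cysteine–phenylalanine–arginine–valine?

Ser: 6 codons.
Leu: 6 codons.
Gln: 2 codons.
His: 2 codons.
Cys: 2 codons.
Phe: 2 codons.
Arg: 6 codons.
Val: 4 codons.
6 × 6 × 2 × 2 × 2 × 2 × 6 × 4 = 13824.

13824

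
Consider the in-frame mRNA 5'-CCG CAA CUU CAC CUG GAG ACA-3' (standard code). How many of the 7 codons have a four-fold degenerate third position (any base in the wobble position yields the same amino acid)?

4

Codon 1 CCG (Pro): third position 4-fold.
Codon 2 CAA (Gln): third position 2-fold.
Codon 3 CUU (Leu): third position 4-fold.
Codon 4 CAC (His): third position 2-fold.
Codon 5 CUG (Leu): third position 4-fold.
Codon 6 GAG (Glu): third position 2-fold.
Codon 7 ACA (Thr): third position 4-fold.
Four-fold degenerate third positions: 4.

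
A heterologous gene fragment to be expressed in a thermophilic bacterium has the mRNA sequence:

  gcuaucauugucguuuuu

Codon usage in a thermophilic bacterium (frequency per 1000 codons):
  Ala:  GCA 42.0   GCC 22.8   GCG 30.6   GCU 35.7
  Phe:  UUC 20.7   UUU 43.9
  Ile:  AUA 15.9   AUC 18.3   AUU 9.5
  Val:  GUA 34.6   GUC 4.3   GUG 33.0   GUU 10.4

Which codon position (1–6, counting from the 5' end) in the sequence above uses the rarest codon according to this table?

Codon 1 GCU (Ala): 35.7 per 1000.
Codon 2 AUC (Ile): 18.3 per 1000.
Codon 3 AUU (Ile): 9.5 per 1000.
Codon 4 GUC (Val): 4.3 per 1000.
Codon 5 GUU (Val): 10.4 per 1000.
Codon 6 UUU (Phe): 43.9 per 1000.
Lowest frequency is 4.3 at codon 4.

4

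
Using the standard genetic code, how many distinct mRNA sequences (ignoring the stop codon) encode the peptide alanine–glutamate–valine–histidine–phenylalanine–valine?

Ala: 4 codons.
Glu: 2 codons.
Val: 4 codons.
His: 2 codons.
Phe: 2 codons.
Val: 4 codons.
4 × 2 × 4 × 2 × 2 × 4 = 512.

512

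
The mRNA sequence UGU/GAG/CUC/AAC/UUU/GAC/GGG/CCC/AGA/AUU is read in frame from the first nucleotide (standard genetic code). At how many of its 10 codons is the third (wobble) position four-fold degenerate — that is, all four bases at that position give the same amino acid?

Codon 1 UGU (Cys): third position 2-fold.
Codon 2 GAG (Glu): third position 2-fold.
Codon 3 CUC (Leu): third position 4-fold.
Codon 4 AAC (Asn): third position 2-fold.
Codon 5 UUU (Phe): third position 2-fold.
Codon 6 GAC (Asp): third position 2-fold.
Codon 7 GGG (Gly): third position 4-fold.
Codon 8 CCC (Pro): third position 4-fold.
Codon 9 AGA (Arg): third position 2-fold.
Codon 10 AUU (Ile): third position 3-fold.
Four-fold degenerate third positions: 3.

3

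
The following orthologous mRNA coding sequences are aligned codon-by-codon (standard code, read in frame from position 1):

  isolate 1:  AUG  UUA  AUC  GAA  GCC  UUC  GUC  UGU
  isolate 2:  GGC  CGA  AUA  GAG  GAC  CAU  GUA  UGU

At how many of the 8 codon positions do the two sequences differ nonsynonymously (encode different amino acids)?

4

Codon 1: AUG Met / GGC Gly — nonsynonymous.
Codon 2: UUA Leu / CGA Arg — nonsynonymous.
Codon 3: AUC Ile / AUA Ile — synonymous.
Codon 4: GAA Glu / GAG Glu — synonymous.
Codon 5: GCC Ala / GAC Asp — nonsynonymous.
Codon 6: UUC Phe / CAU His — nonsynonymous.
Codon 7: GUC Val / GUA Val — synonymous.
Codon 8: UGU Cys / UGU Cys — identical.
Nonsynonymous differences: 4.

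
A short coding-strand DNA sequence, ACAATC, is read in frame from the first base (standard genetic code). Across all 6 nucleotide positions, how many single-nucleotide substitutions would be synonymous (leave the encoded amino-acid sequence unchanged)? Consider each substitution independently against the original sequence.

Codon 1 (ACA, Thr): 3 synonymous substitutions.
Codon 2 (ATC, Ile): 2 synonymous substitutions.
Total: 3 + 2 = 5.

5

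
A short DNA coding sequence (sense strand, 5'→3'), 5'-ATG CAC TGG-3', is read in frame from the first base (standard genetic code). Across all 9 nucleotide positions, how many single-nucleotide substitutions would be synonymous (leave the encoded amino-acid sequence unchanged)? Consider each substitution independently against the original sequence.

1

Codon 1 (ATG, Met): 0 synonymous substitutions.
Codon 2 (CAC, His): 1 synonymous substitution.
Codon 3 (TGG, Trp): 0 synonymous substitutions.
Total: 0 + 1 + 0 = 1.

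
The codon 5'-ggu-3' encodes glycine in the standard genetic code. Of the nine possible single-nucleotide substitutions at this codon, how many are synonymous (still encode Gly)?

Position 1: none → 0 synonymous.
Position 2: none → 0 synonymous.
Position 3: GGC, GGA, GGG → 3 synonymous.
Total: 0 + 0 + 3 = 3.

3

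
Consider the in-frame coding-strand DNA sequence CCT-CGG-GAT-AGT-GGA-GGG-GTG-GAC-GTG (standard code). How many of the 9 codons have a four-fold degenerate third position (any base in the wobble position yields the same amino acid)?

Codon 1 CCT (Pro): third position 4-fold.
Codon 2 CGG (Arg): third position 4-fold.
Codon 3 GAT (Asp): third position 2-fold.
Codon 4 AGT (Ser): third position 2-fold.
Codon 5 GGA (Gly): third position 4-fold.
Codon 6 GGG (Gly): third position 4-fold.
Codon 7 GTG (Val): third position 4-fold.
Codon 8 GAC (Asp): third position 2-fold.
Codon 9 GTG (Val): third position 4-fold.
Four-fold degenerate third positions: 6.

6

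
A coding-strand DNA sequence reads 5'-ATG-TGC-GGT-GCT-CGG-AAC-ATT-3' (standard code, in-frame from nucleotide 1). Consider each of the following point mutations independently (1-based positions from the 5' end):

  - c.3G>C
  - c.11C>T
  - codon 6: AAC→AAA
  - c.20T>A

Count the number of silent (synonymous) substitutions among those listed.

0

Codon 1: ATG (Met) → ATC (Ile) — missense.
Codon 4: GCT (Ala) → GTT (Val) — missense.
Codon 6: AAC (Asn) → AAA (Lys) — missense.
Codon 7: ATT (Ile) → AAT (Asn) — missense.
Synonymous: 0 of 4.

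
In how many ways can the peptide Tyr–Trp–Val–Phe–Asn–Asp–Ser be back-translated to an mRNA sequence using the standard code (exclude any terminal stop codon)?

384

Tyr: 2 codons.
Trp: 1 codon.
Val: 4 codons.
Phe: 2 codons.
Asn: 2 codons.
Asp: 2 codons.
Ser: 6 codons.
2 × 1 × 4 × 2 × 2 × 2 × 6 = 384.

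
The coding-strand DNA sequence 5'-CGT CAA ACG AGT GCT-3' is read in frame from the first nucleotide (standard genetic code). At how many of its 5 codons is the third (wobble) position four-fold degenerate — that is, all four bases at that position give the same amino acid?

Codon 1 CGT (Arg): third position 4-fold.
Codon 2 CAA (Gln): third position 2-fold.
Codon 3 ACG (Thr): third position 4-fold.
Codon 4 AGT (Ser): third position 2-fold.
Codon 5 GCT (Ala): third position 4-fold.
Four-fold degenerate third positions: 3.

3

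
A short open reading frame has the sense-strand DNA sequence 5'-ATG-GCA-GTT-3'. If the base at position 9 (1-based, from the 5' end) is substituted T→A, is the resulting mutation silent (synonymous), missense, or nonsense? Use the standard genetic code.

silent

Position 9 falls in codon 3: GTT → Val.
After the substitution the codon is GTA → Val.
Both encode Val, so the change is synonymous.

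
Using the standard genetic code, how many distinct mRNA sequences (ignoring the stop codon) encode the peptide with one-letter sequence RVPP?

384

Arg: 6 codons.
Val: 4 codons.
Pro: 4 codons.
Pro: 4 codons.
6 × 4 × 4 × 4 = 384.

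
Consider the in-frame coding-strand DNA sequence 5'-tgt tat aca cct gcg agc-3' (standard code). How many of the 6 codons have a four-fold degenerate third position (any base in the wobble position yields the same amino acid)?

3

Codon 1 TGT (Cys): third position 2-fold.
Codon 2 TAT (Tyr): third position 2-fold.
Codon 3 ACA (Thr): third position 4-fold.
Codon 4 CCT (Pro): third position 4-fold.
Codon 5 GCG (Ala): third position 4-fold.
Codon 6 AGC (Ser): third position 2-fold.
Four-fold degenerate third positions: 3.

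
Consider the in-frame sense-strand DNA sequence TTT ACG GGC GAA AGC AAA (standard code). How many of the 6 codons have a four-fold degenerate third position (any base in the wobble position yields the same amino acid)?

2

Codon 1 TTT (Phe): third position 2-fold.
Codon 2 ACG (Thr): third position 4-fold.
Codon 3 GGC (Gly): third position 4-fold.
Codon 4 GAA (Glu): third position 2-fold.
Codon 5 AGC (Ser): third position 2-fold.
Codon 6 AAA (Lys): third position 2-fold.
Four-fold degenerate third positions: 2.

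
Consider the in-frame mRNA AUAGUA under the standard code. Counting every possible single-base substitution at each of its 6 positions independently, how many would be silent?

Codon 1 (AUA, Ile): 2 synonymous substitutions.
Codon 2 (GUA, Val): 3 synonymous substitutions.
Total: 2 + 3 = 5.

5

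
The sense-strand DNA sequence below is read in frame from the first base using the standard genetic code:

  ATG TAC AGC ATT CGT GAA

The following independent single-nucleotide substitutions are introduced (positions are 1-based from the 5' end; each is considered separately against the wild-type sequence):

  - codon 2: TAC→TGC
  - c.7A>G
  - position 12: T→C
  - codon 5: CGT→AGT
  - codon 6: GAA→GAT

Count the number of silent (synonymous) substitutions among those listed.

Codon 2: TAC (Tyr) → TGC (Cys) — missense.
Codon 3: AGC (Ser) → GGC (Gly) — missense.
Codon 4: ATT (Ile) → ATC (Ile) — synonymous.
Codon 5: CGT (Arg) → AGT (Ser) — missense.
Codon 6: GAA (Glu) → GAT (Asp) — missense.
Synonymous: 1 of 5.

1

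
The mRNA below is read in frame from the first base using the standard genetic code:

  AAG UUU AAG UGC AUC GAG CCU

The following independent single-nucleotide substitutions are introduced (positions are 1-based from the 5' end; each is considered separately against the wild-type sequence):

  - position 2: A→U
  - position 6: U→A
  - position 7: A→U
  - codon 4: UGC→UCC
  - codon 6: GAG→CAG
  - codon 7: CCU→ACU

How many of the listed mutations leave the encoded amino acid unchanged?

0

Codon 1: AAG (Lys) → AUG (Met) — missense.
Codon 2: UUU (Phe) → UUA (Leu) — missense.
Codon 3: AAG (Lys) → UAG (Stop) — nonsense.
Codon 4: UGC (Cys) → UCC (Ser) — missense.
Codon 6: GAG (Glu) → CAG (Gln) — missense.
Codon 7: CCU (Pro) → ACU (Thr) — missense.
Synonymous: 0 of 6.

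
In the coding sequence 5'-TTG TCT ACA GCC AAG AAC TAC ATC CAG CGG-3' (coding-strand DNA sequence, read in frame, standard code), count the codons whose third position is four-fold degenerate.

4

Codon 1 TTG (Leu): third position 2-fold.
Codon 2 TCT (Ser): third position 4-fold.
Codon 3 ACA (Thr): third position 4-fold.
Codon 4 GCC (Ala): third position 4-fold.
Codon 5 AAG (Lys): third position 2-fold.
Codon 6 AAC (Asn): third position 2-fold.
Codon 7 TAC (Tyr): third position 2-fold.
Codon 8 ATC (Ile): third position 3-fold.
Codon 9 CAG (Gln): third position 2-fold.
Codon 10 CGG (Arg): third position 4-fold.
Four-fold degenerate third positions: 4.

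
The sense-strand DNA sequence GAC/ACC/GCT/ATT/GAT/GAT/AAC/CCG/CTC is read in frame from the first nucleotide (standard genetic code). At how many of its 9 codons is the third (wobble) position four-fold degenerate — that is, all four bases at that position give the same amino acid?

Codon 1 GAC (Asp): third position 2-fold.
Codon 2 ACC (Thr): third position 4-fold.
Codon 3 GCT (Ala): third position 4-fold.
Codon 4 ATT (Ile): third position 3-fold.
Codon 5 GAT (Asp): third position 2-fold.
Codon 6 GAT (Asp): third position 2-fold.
Codon 7 AAC (Asn): third position 2-fold.
Codon 8 CCG (Pro): third position 4-fold.
Codon 9 CTC (Leu): third position 4-fold.
Four-fold degenerate third positions: 4.

4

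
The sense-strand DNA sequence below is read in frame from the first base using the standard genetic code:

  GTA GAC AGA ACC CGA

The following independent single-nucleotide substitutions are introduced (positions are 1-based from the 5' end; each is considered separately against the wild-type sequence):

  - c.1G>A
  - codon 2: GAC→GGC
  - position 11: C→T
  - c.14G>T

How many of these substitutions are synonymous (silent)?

Codon 1: GTA (Val) → ATA (Ile) — missense.
Codon 2: GAC (Asp) → GGC (Gly) — missense.
Codon 4: ACC (Thr) → ATC (Ile) — missense.
Codon 5: CGA (Arg) → CTA (Leu) — missense.
Synonymous: 0 of 4.

0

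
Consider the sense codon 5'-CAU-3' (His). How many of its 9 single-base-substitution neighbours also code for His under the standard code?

1

Position 1: none → 0 synonymous.
Position 2: none → 0 synonymous.
Position 3: CAC → 1 synonymous.
Total: 0 + 0 + 1 = 1.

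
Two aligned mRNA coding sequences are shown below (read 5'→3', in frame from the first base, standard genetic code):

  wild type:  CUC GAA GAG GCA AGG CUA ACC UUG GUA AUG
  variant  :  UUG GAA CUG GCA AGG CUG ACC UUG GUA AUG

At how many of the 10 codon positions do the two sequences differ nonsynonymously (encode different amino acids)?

Codon 1: CUC Leu / UUG Leu — synonymous.
Codon 2: GAA Glu / GAA Glu — identical.
Codon 3: GAG Glu / CUG Leu — nonsynonymous.
Codon 4: GCA Ala / GCA Ala — identical.
Codon 5: AGG Arg / AGG Arg — identical.
Codon 6: CUA Leu / CUG Leu — synonymous.
Codon 7: ACC Thr / ACC Thr — identical.
Codon 8: UUG Leu / UUG Leu — identical.
Codon 9: GUA Val / GUA Val — identical.
Codon 10: AUG Met / AUG Met — identical.
Nonsynonymous differences: 1.

1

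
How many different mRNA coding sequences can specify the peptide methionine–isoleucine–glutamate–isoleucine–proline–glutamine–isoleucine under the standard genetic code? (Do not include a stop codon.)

Met: 1 codon.
Ile: 3 codons.
Glu: 2 codons.
Ile: 3 codons.
Pro: 4 codons.
Gln: 2 codons.
Ile: 3 codons.
1 × 3 × 2 × 3 × 4 × 2 × 3 = 432.

432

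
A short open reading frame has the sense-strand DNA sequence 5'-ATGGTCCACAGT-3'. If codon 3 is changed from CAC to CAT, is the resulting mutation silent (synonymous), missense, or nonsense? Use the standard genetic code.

Position 9 falls in codon 3: CAC → His.
After the substitution the codon is CAT → His.
Both encode His, so the change is synonymous.

silent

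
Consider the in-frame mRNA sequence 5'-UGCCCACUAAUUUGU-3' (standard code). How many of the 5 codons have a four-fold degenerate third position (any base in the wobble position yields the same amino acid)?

Codon 1 UGC (Cys): third position 2-fold.
Codon 2 CCA (Pro): third position 4-fold.
Codon 3 CUA (Leu): third position 4-fold.
Codon 4 AUU (Ile): third position 3-fold.
Codon 5 UGU (Cys): third position 2-fold.
Four-fold degenerate third positions: 2.

2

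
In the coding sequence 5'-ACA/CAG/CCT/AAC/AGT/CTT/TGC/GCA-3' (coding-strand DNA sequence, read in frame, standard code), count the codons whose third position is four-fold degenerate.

Codon 1 ACA (Thr): third position 4-fold.
Codon 2 CAG (Gln): third position 2-fold.
Codon 3 CCT (Pro): third position 4-fold.
Codon 4 AAC (Asn): third position 2-fold.
Codon 5 AGT (Ser): third position 2-fold.
Codon 6 CTT (Leu): third position 4-fold.
Codon 7 TGC (Cys): third position 2-fold.
Codon 8 GCA (Ala): third position 4-fold.
Four-fold degenerate third positions: 4.

4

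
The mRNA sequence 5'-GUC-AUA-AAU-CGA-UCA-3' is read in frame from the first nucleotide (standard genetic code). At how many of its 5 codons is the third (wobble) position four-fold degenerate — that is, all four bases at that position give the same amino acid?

3

Codon 1 GUC (Val): third position 4-fold.
Codon 2 AUA (Ile): third position 3-fold.
Codon 3 AAU (Asn): third position 2-fold.
Codon 4 CGA (Arg): third position 4-fold.
Codon 5 UCA (Ser): third position 4-fold.
Four-fold degenerate third positions: 3.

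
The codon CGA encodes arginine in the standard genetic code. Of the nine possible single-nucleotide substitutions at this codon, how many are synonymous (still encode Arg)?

4

Position 1: AGA → 1 synonymous.
Position 2: none → 0 synonymous.
Position 3: CGU, CGC, CGG → 3 synonymous.
Total: 1 + 0 + 3 = 4.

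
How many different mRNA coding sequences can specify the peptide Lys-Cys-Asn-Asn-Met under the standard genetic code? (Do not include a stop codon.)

Lys: 2 codons.
Cys: 2 codons.
Asn: 2 codons.
Asn: 2 codons.
Met: 1 codon.
2 × 2 × 2 × 2 × 1 = 16.

16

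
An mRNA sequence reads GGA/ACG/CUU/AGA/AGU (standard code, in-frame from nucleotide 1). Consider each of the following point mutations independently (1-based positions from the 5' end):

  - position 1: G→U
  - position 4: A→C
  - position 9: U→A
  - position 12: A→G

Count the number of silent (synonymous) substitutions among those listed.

Codon 1: GGA (Gly) → UGA (Stop) — nonsense.
Codon 2: ACG (Thr) → CCG (Pro) — missense.
Codon 3: CUU (Leu) → CUA (Leu) — synonymous.
Codon 4: AGA (Arg) → AGG (Arg) — synonymous.
Synonymous: 2 of 4.

2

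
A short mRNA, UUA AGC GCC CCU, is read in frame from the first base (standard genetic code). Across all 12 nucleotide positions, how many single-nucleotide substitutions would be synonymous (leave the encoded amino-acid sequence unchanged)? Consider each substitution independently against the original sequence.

9

Codon 1 (UUA, Leu): 2 synonymous substitutions.
Codon 2 (AGC, Ser): 1 synonymous substitution.
Codon 3 (GCC, Ala): 3 synonymous substitutions.
Codon 4 (CCU, Pro): 3 synonymous substitutions.
Total: 2 + 1 + 3 + 3 = 9.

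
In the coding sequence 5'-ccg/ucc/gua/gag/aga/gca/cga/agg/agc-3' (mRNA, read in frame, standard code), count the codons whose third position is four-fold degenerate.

5

Codon 1 CCG (Pro): third position 4-fold.
Codon 2 UCC (Ser): third position 4-fold.
Codon 3 GUA (Val): third position 4-fold.
Codon 4 GAG (Glu): third position 2-fold.
Codon 5 AGA (Arg): third position 2-fold.
Codon 6 GCA (Ala): third position 4-fold.
Codon 7 CGA (Arg): third position 4-fold.
Codon 8 AGG (Arg): third position 2-fold.
Codon 9 AGC (Ser): third position 2-fold.
Four-fold degenerate third positions: 5.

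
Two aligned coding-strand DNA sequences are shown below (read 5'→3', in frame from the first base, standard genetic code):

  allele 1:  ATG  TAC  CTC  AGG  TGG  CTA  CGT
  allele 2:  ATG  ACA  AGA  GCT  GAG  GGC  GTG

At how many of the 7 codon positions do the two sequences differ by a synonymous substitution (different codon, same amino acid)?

0

Codon 1: ATG Met / ATG Met — identical.
Codon 2: TAC Tyr / ACA Thr — nonsynonymous.
Codon 3: CTC Leu / AGA Arg — nonsynonymous.
Codon 4: AGG Arg / GCT Ala — nonsynonymous.
Codon 5: TGG Trp / GAG Glu — nonsynonymous.
Codon 6: CTA Leu / GGC Gly — nonsynonymous.
Codon 7: CGT Arg / GTG Val — nonsynonymous.
Synonymous differences: 0.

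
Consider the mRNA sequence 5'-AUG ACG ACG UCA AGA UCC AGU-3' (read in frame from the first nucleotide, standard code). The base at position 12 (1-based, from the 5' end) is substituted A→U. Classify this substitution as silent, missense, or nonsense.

Position 12 falls in codon 4: UCA → Ser.
After the substitution the codon is UCU → Ser.
Both encode Ser, so the change is synonymous.

silent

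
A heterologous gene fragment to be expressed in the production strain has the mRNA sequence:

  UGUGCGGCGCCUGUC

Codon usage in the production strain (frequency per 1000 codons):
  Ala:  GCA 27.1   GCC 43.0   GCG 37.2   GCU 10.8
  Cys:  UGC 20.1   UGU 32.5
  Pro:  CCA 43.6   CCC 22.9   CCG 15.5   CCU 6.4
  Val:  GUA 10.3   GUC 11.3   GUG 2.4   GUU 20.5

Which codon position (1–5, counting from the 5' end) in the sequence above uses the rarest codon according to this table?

Codon 1 UGU (Cys): 32.5 per 1000.
Codon 2 GCG (Ala): 37.2 per 1000.
Codon 3 GCG (Ala): 37.2 per 1000.
Codon 4 CCU (Pro): 6.4 per 1000.
Codon 5 GUC (Val): 11.3 per 1000.
Lowest frequency is 6.4 at codon 4.

4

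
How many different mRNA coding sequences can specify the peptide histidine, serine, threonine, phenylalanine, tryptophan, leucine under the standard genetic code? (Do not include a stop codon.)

His: 2 codons.
Ser: 6 codons.
Thr: 4 codons.
Phe: 2 codons.
Trp: 1 codon.
Leu: 6 codons.
2 × 6 × 4 × 2 × 1 × 6 = 576.

576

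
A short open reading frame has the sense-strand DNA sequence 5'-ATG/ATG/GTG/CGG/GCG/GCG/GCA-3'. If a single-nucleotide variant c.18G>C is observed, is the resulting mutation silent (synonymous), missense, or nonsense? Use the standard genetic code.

Position 18 falls in codon 6: GCG → Ala.
After the substitution the codon is GCC → Ala.
Both encode Ala, so the change is synonymous.

silent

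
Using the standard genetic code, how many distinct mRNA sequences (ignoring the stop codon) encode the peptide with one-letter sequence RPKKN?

192

Arg: 6 codons.
Pro: 4 codons.
Lys: 2 codons.
Lys: 2 codons.
Asn: 2 codons.
6 × 4 × 2 × 2 × 2 = 192.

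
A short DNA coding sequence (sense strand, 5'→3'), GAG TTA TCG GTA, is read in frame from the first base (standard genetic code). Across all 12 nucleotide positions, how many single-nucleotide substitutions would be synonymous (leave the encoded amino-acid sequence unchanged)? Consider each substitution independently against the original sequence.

Codon 1 (GAG, Glu): 1 synonymous substitution.
Codon 2 (TTA, Leu): 2 synonymous substitutions.
Codon 3 (TCG, Ser): 3 synonymous substitutions.
Codon 4 (GTA, Val): 3 synonymous substitutions.
Total: 1 + 2 + 3 + 3 = 9.

9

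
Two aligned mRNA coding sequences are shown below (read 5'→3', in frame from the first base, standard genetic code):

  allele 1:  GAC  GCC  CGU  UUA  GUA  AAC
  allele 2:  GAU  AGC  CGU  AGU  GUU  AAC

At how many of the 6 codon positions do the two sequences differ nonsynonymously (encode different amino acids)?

Codon 1: GAC Asp / GAU Asp — synonymous.
Codon 2: GCC Ala / AGC Ser — nonsynonymous.
Codon 3: CGU Arg / CGU Arg — identical.
Codon 4: UUA Leu / AGU Ser — nonsynonymous.
Codon 5: GUA Val / GUU Val — synonymous.
Codon 6: AAC Asn / AAC Asn — identical.
Nonsynonymous differences: 2.

2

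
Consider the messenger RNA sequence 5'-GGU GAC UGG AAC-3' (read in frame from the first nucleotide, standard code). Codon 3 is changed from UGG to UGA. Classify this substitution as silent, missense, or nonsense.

nonsense

Position 9 falls in codon 3: UGG → Trp.
After the substitution the codon is UGA → Stop.
The new codon is a stop codon, so this is a nonsense mutation.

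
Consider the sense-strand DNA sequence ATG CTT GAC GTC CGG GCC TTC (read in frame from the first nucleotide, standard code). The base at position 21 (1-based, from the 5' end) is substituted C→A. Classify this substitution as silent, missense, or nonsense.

Position 21 falls in codon 7: TTC → Phe.
After the substitution the codon is TTA → Leu.
Phe ≠ Leu, so this is a missense mutation.

missense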